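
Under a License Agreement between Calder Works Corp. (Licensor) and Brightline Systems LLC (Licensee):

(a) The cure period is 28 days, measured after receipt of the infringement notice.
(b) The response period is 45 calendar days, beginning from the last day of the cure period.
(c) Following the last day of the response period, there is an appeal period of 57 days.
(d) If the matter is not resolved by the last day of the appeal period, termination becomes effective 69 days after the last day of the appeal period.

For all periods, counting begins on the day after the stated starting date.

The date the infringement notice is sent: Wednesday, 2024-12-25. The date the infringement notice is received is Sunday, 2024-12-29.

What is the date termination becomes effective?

The last day of the cure period: 28 calendar days after 2024-12-29 is 2025-01-26.
Adding 45 calendar days to 2025-01-26 gives 2025-03-12, which is the last day of the response period.
The last day of the appeal period: 57 calendar days after 2025-03-12 is 2025-05-08.
The date termination becomes effective: 69 calendar days after 2025-05-08 is 2025-07-16.

2025-07-16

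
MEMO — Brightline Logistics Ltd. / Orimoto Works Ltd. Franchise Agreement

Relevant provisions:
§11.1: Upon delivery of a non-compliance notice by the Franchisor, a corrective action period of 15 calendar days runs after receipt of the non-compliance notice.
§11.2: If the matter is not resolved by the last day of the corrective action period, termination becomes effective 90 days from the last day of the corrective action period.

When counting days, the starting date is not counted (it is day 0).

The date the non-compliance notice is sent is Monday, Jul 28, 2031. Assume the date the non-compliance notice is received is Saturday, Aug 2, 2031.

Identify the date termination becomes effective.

Adding 15 calendar days to Aug 2, 2031 gives Aug 17, 2031, which is the last day of the corrective action period.
The date termination becomes effective: Aug 17, 2031 + 90 days = Nov 15, 2031.

Nov 15, 2031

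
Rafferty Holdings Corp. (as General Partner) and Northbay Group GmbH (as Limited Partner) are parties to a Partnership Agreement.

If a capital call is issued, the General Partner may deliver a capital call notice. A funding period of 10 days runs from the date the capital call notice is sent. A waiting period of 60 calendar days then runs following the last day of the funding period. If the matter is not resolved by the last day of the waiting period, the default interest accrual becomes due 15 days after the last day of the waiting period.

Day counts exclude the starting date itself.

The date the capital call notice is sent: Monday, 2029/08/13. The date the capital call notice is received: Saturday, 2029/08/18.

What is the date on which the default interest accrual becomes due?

Adding 10 calendar days to 2029/08/13 gives 2029/08/23, which is the last day of the funding period.
Adding 60 calendar days to 2029/08/23 gives 2029/10/22, which is the last day of the waiting period.
The date on which the default interest accrual becomes due: 15 calendar days after 2029/10/22 is 2029/11/06.

2029/11/06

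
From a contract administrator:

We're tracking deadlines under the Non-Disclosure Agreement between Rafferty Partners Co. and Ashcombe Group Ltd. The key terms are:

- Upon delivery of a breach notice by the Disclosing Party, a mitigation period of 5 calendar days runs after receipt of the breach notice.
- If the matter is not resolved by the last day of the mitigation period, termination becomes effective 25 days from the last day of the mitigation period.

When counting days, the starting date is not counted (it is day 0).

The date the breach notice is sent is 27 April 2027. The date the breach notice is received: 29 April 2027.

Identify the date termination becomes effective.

29 May 2027

The last day of the mitigation period: 29 April 2027 + 5 days = 4 May 2027.
Adding 25 calendar days to 4 May 2027 gives 29 May 2027, which is the date termination becomes effective.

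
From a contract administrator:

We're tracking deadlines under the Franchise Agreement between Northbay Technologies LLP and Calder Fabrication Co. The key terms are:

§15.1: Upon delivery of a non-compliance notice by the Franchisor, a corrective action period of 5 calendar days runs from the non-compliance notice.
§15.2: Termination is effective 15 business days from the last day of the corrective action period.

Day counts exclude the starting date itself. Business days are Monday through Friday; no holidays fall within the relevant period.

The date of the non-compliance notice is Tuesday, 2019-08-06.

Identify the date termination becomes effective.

The last day of the corrective action period: 5 calendar days after 2019-08-06 is 2019-08-11.
The date termination becomes effective: 15 business days after Sunday, 2019-08-11, skipping weekends — Aug 12, Aug 13, Aug 14, Aug 15, …, Aug 28, Aug 29, Aug 30 — lands on Friday, 2019-08-30.

2019-08-30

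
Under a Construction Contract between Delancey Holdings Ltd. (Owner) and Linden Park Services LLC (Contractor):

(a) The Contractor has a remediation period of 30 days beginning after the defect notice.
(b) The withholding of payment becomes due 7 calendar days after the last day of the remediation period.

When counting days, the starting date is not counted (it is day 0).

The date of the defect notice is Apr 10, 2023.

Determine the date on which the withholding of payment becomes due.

May 17, 2023

The last day of the remediation period: Apr 10, 2023 + 30 days = May 10, 2023.
The date on which the withholding of payment becomes due: 7 calendar days after May 10, 2023 is May 17, 2023.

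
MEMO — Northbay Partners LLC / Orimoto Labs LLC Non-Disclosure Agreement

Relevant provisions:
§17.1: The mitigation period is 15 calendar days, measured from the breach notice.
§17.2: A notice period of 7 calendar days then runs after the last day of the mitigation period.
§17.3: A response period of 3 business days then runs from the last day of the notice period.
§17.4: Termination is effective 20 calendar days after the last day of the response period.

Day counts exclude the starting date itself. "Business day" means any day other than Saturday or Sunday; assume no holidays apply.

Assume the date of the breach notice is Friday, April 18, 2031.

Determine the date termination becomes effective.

The last day of the mitigation period: April 18, 2031 + 15 days = May 3, 2031.
Adding 7 calendar days to May 3, 2031 gives May 10, 2031, which is the last day of the notice period.
The last day of the response period: 3 business days after Saturday, May 10, 2031, skipping weekends — May 12, May 13, May 14 — lands on Wednesday, May 14, 2031.
The date termination becomes effective: May 14, 2031 + 20 days = June 3, 2031.

June 3, 2031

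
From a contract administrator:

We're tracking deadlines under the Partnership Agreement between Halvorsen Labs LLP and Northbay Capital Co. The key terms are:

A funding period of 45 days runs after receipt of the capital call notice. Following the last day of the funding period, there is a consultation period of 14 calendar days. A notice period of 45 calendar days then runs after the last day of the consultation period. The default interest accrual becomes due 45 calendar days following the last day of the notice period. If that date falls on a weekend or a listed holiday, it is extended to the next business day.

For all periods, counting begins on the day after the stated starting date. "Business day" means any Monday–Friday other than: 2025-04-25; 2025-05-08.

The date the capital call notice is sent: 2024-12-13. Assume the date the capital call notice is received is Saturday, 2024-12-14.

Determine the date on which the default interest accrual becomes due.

2025-05-12

The last day of the funding period: 45 calendar days after 2024-12-14 is 2025-01-28.
The last day of the consultation period: 14 calendar days after 2025-01-28 is 2025-02-11.
The last day of the notice period: 2025-02-11 + 45 days = 2025-03-28.
Adding 45 calendar days to 2025-03-28 gives 2025-05-12, which is the date on which the default interest accrual becomes due. 2025-05-12 is a Monday and is not a listed holiday, so no roll-forward applies.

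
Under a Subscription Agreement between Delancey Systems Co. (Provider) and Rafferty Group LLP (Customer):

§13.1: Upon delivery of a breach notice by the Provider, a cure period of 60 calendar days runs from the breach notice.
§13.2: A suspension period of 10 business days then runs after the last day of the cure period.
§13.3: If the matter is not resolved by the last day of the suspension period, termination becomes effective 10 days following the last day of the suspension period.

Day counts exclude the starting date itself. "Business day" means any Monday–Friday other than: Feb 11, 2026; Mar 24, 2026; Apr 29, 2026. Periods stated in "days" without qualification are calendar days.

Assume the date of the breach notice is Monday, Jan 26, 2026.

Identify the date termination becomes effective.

Apr 20, 2026

The last day of the cure period: 60 calendar days after Jan 26, 2026 is Mar 27, 2026.
The last day of the suspension period: 10 business days after Friday, Mar 27, 2026, skipping weekends — Mar 30, Mar 31, Apr 1, Apr 2, Apr 3, Apr 6, Apr 7, Apr 8, Apr 9, Apr 10 — lands on Friday, Apr 10, 2026.
Adding 10 calendar days to Apr 10, 2026 gives Apr 20, 2026, which is the date termination becomes effective.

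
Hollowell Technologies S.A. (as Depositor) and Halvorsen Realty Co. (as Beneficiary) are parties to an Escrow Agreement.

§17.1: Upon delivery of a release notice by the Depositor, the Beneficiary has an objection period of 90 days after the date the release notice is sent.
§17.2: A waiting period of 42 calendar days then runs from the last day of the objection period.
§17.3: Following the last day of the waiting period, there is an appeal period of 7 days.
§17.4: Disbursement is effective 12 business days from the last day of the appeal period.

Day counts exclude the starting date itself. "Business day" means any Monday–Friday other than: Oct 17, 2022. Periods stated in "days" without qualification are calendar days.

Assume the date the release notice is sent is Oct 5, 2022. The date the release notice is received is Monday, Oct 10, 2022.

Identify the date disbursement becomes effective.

Mar 9, 2023

The last day of the objection period: 90 calendar days after Oct 5, 2022 is Jan 3, 2023.
Adding 42 calendar days to Jan 3, 2023 gives Feb 14, 2023, which is the last day of the waiting period.
The last day of the appeal period: 7 calendar days after Feb 14, 2023 is Feb 21, 2023.
The date disbursement becomes effective: 12 business days after Tuesday, Feb 21, 2023, skipping weekends — Feb 22, Feb 23, Feb 24, Feb 27, …, Mar 7, Mar 8, Mar 9 — lands on Thursday, Mar 9, 2023.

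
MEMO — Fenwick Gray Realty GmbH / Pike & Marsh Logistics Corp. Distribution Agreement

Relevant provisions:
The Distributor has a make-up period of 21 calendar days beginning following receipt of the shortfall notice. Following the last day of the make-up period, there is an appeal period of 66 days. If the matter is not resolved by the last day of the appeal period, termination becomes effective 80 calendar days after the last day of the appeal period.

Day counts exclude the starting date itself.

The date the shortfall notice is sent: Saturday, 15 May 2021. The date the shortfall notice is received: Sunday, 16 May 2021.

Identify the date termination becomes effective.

The last day of the make-up period: 21 calendar days after 16 May 2021 is 6 June 2021.
The last day of the appeal period: 6 June 2021 + 66 days = 11 August 2021.
Adding 80 calendar days to 11 August 2021 gives 30 October 2021, which is the date termination becomes effective.

30 October 2021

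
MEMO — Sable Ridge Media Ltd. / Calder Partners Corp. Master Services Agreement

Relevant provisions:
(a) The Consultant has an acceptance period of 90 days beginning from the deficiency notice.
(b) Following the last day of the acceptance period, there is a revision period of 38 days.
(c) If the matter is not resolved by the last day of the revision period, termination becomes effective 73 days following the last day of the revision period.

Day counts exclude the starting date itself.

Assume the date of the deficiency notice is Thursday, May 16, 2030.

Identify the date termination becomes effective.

Dec 3, 2030

The last day of the acceptance period: 90 calendar days after May 16, 2030 is Aug 14, 2030.
Adding 38 calendar days to Aug 14, 2030 gives Sep 21, 2030, which is the last day of the revision period.
Adding 73 calendar days to Sep 21, 2030 gives Dec 3, 2030, which is the date termination becomes effective.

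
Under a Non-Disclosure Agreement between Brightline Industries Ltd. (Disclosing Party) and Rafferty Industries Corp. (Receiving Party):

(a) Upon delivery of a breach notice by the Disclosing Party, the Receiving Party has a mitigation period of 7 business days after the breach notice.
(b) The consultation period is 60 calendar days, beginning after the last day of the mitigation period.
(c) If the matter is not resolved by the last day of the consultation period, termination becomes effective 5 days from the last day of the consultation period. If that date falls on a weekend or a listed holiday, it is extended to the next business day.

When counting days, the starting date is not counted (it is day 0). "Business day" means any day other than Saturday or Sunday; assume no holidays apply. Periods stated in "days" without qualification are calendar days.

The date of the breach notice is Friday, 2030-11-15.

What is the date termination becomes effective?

The last day of the mitigation period: counting 7 business days from Friday, 2030-11-15 (Nov 18, Nov 19, Nov 20, Nov 21, Nov 22, Nov 25, Nov 26, skipping weekends) reaches Tuesday, 2030-11-26.
Adding 60 calendar days to 2030-11-26 gives 2031-01-25, which is the last day of the consultation period.
Adding 5 calendar days to 2031-01-25 gives 2031-01-30, which is the date termination becomes effective. 2031-01-30 is a Thursday, so no roll-forward applies.

2031-01-30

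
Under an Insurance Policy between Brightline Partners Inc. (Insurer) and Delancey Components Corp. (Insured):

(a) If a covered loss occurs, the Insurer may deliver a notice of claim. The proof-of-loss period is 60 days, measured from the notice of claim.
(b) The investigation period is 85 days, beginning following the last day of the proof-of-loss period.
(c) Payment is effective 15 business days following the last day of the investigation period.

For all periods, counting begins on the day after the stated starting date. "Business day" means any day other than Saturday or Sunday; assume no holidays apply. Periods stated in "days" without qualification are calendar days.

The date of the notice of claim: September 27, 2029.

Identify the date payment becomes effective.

March 12, 2030

The last day of the proof-of-loss period: 60 calendar days after September 27, 2029 is November 26, 2029.
The last day of the investigation period: 85 calendar days after November 26, 2029 is February 19, 2030.
From Tuesday, February 19, 2030, 15 business days (Feb 20, Feb 21, Feb 22, Feb 25, …, Mar 8, Mar 11, Mar 12, skipping weekends) brings us to Tuesday, March 12, 2030, which is the date payment becomes effective.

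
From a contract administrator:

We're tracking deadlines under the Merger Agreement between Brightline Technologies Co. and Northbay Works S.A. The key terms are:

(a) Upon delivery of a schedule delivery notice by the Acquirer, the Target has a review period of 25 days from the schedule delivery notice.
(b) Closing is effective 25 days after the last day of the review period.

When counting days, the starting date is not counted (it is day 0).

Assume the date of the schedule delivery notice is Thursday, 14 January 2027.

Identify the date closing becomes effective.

5 March 2027

Adding 25 calendar days to 14 January 2027 gives 8 February 2027, which is the last day of the review period.
Adding 25 calendar days to 8 February 2027 gives 5 March 2027, which is the date closing becomes effective.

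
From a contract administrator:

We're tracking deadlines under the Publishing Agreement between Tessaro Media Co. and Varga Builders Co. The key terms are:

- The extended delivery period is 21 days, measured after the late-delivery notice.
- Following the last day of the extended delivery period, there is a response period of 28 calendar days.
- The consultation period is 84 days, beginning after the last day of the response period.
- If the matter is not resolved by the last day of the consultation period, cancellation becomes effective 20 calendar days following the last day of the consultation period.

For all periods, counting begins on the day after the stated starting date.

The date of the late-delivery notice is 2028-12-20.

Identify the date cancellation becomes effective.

2029-05-22

The last day of the extended delivery period: 21 calendar days after 2028-12-20 is 2029-01-10.
The last day of the response period: 2029-01-10 + 28 days = 2029-02-07.
The last day of the consultation period: 2029-02-07 + 84 days = 2029-05-02.
Adding 20 calendar days to 2029-05-02 gives 2029-05-22, which is the date cancellation becomes effective.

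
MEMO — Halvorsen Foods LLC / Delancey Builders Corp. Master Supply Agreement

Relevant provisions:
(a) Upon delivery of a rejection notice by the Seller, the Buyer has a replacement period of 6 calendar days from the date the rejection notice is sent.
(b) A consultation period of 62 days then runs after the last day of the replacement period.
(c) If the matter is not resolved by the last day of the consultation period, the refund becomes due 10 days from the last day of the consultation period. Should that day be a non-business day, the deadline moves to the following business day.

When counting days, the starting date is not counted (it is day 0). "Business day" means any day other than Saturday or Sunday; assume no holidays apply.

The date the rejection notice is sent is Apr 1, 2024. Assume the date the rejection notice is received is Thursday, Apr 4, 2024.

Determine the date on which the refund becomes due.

The last day of the replacement period: 6 calendar days after Apr 1, 2024 is Apr 7, 2024.
The last day of the consultation period: Apr 7, 2024 + 62 days = Jun 8, 2024.
Adding 10 calendar days to Jun 8, 2024 gives Jun 18, 2024, which is the date on which the refund becomes due. Jun 18, 2024 is a Tuesday, so no roll-forward applies.

Jun 18, 2024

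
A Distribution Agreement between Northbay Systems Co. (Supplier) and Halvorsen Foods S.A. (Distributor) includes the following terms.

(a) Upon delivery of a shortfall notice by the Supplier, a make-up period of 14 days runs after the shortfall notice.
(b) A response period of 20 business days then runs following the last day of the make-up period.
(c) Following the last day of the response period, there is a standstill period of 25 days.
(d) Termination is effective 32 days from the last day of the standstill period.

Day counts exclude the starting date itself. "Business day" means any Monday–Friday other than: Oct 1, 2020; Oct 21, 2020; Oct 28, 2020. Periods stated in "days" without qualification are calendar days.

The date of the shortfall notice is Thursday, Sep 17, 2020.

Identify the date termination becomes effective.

Dec 29, 2020

Adding 14 calendar days to Sep 17, 2020 gives Oct 1, 2020, which is the last day of the make-up period.
The last day of the response period: 20 business days after Thursday, Oct 1, 2020, skipping weekends and the listed holidays on Oct 21, Oct 28 — Oct 2, Oct 5, Oct 6, Oct 7, …, Oct 29, Oct 30, Nov 2 — lands on Monday, Nov 2, 2020.
The last day of the standstill period: Nov 2, 2020 + 25 days = Nov 27, 2020.
The date termination becomes effective: Nov 27, 2020 + 32 days = Dec 29, 2020.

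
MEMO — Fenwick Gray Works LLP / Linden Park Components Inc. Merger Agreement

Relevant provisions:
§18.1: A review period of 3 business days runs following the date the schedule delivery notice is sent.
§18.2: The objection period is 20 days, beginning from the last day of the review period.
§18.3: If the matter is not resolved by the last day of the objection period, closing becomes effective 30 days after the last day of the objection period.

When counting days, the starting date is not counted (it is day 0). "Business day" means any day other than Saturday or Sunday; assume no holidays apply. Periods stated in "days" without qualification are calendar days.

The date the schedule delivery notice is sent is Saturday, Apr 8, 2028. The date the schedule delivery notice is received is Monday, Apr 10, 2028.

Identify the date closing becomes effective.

The last day of the review period: 3 business days after Saturday, Apr 8, 2028, skipping weekends — Apr 10, Apr 11, Apr 12 — lands on Wednesday, Apr 12, 2028.
The last day of the objection period: Apr 12, 2028 + 20 days = May 2, 2028.
The date closing becomes effective: 30 calendar days after May 2, 2028 is Jun 1, 2028.

Jun 1, 2028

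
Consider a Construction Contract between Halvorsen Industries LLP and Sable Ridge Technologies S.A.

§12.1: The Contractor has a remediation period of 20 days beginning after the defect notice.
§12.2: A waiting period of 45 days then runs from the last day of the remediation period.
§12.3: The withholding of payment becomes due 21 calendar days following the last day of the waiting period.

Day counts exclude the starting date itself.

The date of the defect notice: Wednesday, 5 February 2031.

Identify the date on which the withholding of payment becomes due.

2 May 2031

Adding 20 calendar days to 5 February 2031 gives 25 February 2031, which is the last day of the remediation period.
The last day of the waiting period: 25 February 2031 + 45 days = 11 April 2031.
The date on which the withholding of payment becomes due: 21 calendar days after 11 April 2031 is 2 May 2031.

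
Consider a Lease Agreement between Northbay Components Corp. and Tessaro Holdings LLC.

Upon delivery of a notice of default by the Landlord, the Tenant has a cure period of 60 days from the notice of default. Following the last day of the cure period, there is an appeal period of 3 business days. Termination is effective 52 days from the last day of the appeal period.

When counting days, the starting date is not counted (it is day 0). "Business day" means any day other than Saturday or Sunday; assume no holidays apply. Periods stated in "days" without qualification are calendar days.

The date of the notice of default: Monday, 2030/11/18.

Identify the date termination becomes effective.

The last day of the cure period: 2030/11/18 + 60 days = 2031/01/17.
From Friday, 2031/01/17, 3 business days (Jan 20, Jan 21, Jan 22, skipping weekends) brings us to Wednesday, 2031/01/22, which is the last day of the appeal period.
The date termination becomes effective: 52 calendar days after 2031/01/22 is 2031/03/15.

2031/03/15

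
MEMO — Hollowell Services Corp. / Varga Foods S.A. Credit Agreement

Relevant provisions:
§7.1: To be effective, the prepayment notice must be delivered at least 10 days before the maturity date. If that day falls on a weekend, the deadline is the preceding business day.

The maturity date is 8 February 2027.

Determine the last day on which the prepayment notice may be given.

Counting back 10 calendar days from 8 February 2027 gives 29 January 2027. That is a Friday, so no adjustment is needed.

29 January 2027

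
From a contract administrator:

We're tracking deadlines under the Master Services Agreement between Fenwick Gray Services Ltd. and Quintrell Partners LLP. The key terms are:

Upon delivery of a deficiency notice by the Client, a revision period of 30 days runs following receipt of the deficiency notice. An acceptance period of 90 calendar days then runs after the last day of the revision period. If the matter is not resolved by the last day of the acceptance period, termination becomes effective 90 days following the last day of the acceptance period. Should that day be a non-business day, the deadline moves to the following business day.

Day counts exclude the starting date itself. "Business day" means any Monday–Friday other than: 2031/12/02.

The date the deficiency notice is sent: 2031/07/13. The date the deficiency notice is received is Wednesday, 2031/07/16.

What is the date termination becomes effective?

Adding 30 calendar days to 2031/07/16 gives 2031/08/15, which is the last day of the revision period.
The last day of the acceptance period: 90 calendar days after 2031/08/15 is 2031/11/13.
The date termination becomes effective: 2031/11/13 + 90 days = 2032/02/11. 2032/02/11 is a Wednesday and is not a listed holiday, so no roll-forward applies.

2032/02/11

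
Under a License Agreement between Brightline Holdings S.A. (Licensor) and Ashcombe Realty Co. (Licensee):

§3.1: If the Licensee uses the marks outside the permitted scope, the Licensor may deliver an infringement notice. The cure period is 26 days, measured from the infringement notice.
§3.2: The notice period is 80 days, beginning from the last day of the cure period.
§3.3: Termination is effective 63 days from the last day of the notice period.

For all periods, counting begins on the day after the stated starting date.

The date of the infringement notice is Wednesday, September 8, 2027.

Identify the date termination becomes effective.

The last day of the cure period: 26 calendar days after September 8, 2027 is October 4, 2027.
The last day of the notice period: October 4, 2027 + 80 days = December 23, 2027.
The date termination becomes effective: December 23, 2027 + 63 days = February 24, 2028.

February 24, 2028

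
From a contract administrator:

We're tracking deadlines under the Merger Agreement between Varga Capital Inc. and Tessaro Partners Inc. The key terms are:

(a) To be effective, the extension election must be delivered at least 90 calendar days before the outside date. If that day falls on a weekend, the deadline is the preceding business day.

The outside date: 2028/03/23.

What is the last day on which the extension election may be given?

2027/12/24

Counting back 90 calendar days from 2028/03/23 gives 2027/12/24. That is a Friday, so no adjustment is needed.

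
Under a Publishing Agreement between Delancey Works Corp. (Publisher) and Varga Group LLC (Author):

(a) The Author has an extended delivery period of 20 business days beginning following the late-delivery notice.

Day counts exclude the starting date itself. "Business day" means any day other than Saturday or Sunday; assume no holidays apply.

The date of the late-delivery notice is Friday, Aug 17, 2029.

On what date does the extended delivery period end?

Sep 14, 2029

The last day of the extended delivery period: counting 20 business days from Friday, Aug 17, 2029 (Aug 20, Aug 21, Aug 22, Aug 23, …, Sep 12, Sep 13, Sep 14, skipping weekends) reaches Friday, Sep 14, 2029.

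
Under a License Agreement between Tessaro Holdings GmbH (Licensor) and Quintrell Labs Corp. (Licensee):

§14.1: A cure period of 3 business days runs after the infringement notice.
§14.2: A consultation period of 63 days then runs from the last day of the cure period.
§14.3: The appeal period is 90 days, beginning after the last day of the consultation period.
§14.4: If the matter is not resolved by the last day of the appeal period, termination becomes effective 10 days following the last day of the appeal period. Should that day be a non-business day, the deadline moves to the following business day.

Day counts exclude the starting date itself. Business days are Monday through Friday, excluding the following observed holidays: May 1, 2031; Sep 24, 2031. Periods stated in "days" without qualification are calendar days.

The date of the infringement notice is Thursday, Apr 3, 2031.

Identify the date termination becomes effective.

Sep 18, 2031

The last day of the cure period: counting 3 business days from Thursday, Apr 3, 2031 (Apr 4, Apr 7, Apr 8, skipping weekends) reaches Tuesday, Apr 8, 2031.
Adding 63 calendar days to Apr 8, 2031 gives Jun 10, 2031, which is the last day of the consultation period.
The last day of the appeal period: 90 calendar days after Jun 10, 2031 is Sep 8, 2031.
The date termination becomes effective: Sep 8, 2031 + 10 days = Sep 18, 2031. Sep 18, 2031 is a Thursday and is not a listed holiday, so no roll-forward applies.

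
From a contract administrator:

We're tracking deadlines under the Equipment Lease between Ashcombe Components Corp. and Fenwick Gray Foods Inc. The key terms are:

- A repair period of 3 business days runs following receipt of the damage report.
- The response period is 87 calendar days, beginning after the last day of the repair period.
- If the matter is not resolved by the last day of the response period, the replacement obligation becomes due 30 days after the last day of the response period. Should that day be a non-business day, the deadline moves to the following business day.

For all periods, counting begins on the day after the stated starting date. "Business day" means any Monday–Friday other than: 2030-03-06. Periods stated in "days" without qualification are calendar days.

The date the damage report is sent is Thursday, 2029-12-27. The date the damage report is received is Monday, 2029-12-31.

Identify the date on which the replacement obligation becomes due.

The last day of the repair period: counting 3 business days from Monday, 2029-12-31 (Jan 1, Jan 2, Jan 3, skipping weekends) reaches Thursday, 2030-01-03.
The last day of the response period: 2030-01-03 + 87 days = 2030-03-31.
The date on which the replacement obligation becomes due: 30 calendar days after 2030-03-31 is 2030-04-30. 2030-04-30 is a Tuesday and is not a listed holiday, so no roll-forward applies.

2030-04-30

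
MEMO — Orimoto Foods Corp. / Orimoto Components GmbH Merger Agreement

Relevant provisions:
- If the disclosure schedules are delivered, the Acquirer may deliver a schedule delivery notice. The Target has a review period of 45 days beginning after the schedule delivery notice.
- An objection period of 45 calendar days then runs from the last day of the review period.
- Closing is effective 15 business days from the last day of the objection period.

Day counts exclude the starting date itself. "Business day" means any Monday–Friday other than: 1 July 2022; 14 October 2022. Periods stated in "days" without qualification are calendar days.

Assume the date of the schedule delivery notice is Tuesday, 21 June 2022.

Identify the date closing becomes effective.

10 October 2022

The last day of the review period: 45 calendar days after 21 June 2022 is 5 August 2022.
The last day of the objection period: 5 August 2022 + 45 days = 19 September 2022.
The date closing becomes effective: counting 15 business days from Monday, 19 September 2022 (Sep 20, Sep 21, Sep 22, Sep 23, …, Oct 6, Oct 7, Oct 10, skipping weekends) reaches Monday, 10 October 2022.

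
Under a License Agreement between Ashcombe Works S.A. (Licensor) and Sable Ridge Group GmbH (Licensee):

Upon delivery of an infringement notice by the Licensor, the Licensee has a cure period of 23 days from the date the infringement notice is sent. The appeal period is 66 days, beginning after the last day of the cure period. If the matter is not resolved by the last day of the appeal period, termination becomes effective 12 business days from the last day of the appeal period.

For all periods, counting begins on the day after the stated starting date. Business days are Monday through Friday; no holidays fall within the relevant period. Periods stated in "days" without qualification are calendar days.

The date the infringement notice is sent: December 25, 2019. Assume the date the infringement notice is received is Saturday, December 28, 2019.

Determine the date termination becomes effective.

April 8, 2020

The last day of the cure period: December 25, 2019 + 23 days = January 17, 2020.
Adding 66 calendar days to January 17, 2020 gives March 23, 2020, which is the last day of the appeal period.
The date termination becomes effective: 12 business days after Monday, March 23, 2020, skipping weekends — Mar 24, Mar 25, Mar 26, Mar 27, …, Apr 6, Apr 7, Apr 8 — lands on Wednesday, April 8, 2020.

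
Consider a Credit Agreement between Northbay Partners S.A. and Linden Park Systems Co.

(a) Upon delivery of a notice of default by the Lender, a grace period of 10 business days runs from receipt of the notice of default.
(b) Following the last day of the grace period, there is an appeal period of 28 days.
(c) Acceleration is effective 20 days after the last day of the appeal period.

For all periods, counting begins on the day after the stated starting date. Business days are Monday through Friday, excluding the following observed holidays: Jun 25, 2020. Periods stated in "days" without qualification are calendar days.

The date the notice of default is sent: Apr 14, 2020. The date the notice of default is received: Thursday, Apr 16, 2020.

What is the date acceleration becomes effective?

Jun 17, 2020

The last day of the grace period: counting 10 business days from Thursday, Apr 16, 2020 (Apr 17, Apr 20, Apr 21, Apr 22, Apr 23, Apr 24, Apr 27, Apr 28, Apr 29, Apr 30, skipping weekends) reaches Thursday, Apr 30, 2020.
The last day of the appeal period: Apr 30, 2020 + 28 days = May 28, 2020.
Adding 20 calendar days to May 28, 2020 gives Jun 17, 2020, which is the date acceleration becomes effective.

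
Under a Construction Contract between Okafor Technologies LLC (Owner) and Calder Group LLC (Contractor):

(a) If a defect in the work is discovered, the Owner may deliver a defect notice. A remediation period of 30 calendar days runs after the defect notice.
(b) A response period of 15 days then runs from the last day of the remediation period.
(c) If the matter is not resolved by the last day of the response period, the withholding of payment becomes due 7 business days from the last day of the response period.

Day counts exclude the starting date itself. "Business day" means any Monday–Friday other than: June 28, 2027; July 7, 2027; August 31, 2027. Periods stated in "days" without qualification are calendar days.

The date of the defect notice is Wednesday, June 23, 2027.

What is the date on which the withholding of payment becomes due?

The last day of the remediation period: June 23, 2027 + 30 days = July 23, 2027.
The last day of the response period: July 23, 2027 + 15 days = August 7, 2027.
The date on which the withholding of payment becomes due: 7 business days after Saturday, August 7, 2027, skipping weekends — Aug 9, Aug 10, Aug 11, Aug 12, Aug 13, Aug 16, Aug 17 — lands on Tuesday, August 17, 2027.

August 17, 2027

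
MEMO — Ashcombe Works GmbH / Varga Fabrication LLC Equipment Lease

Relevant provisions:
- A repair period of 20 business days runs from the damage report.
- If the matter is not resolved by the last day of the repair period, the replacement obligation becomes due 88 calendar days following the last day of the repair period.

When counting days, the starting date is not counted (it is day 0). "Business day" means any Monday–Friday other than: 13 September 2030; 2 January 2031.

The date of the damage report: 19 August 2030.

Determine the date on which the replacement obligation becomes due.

14 December 2030

The last day of the repair period: counting 20 business days from Monday, 19 August 2030 (Aug 20, Aug 21, Aug 22, Aug 23, …, Sep 12, Sep 16, Sep 17, skipping weekends and the listed holiday on Sep 13) reaches Tuesday, 17 September 2030.
The date on which the replacement obligation becomes due: 88 calendar days after 17 September 2030 is 14 December 2030.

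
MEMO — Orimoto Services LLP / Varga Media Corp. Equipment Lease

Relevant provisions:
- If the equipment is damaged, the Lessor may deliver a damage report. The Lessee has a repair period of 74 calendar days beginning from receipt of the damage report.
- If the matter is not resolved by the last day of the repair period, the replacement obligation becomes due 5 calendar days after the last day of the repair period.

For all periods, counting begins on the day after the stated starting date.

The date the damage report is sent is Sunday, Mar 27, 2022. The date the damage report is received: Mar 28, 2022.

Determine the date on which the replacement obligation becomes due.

The last day of the repair period: 74 calendar days after Mar 28, 2022 is Jun 10, 2022.
The date on which the replacement obligation becomes due: Jun 10, 2022 + 5 days = Jun 15, 2022.

Jun 15, 2022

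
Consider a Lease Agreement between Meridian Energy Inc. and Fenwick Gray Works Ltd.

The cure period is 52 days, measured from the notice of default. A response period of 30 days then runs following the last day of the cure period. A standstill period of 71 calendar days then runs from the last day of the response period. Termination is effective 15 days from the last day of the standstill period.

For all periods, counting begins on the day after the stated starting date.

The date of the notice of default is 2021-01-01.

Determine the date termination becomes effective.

The last day of the cure period: 2021-01-01 + 52 days = 2021-02-22.
The last day of the response period: 2021-02-22 + 30 days = 2021-03-24.
The last day of the standstill period: 71 calendar days after 2021-03-24 is 2021-06-03.
The date termination becomes effective: 15 calendar days after 2021-06-03 is 2021-06-18.

2021-06-18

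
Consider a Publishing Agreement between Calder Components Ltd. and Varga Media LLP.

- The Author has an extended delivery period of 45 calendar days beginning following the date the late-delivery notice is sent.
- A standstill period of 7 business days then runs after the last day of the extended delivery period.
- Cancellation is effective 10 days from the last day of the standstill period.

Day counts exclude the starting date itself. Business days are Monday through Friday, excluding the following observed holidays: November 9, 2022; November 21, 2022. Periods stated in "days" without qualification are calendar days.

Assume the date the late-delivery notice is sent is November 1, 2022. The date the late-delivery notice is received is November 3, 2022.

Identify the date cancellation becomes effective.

January 6, 2023

The last day of the extended delivery period: November 1, 2022 + 45 days = December 16, 2022.
From Friday, December 16, 2022, 7 business days (Dec 19, Dec 20, Dec 21, Dec 22, Dec 23, Dec 26, Dec 27, skipping weekends) brings us to Tuesday, December 27, 2022, which is the last day of the standstill period.
Adding 10 calendar days to December 27, 2022 gives January 6, 2023, which is the date cancellation becomes effective.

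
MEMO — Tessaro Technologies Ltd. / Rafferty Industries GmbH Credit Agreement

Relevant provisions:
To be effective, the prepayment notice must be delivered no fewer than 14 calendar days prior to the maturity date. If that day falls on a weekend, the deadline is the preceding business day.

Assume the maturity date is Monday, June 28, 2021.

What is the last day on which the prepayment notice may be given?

Counting back 14 calendar days from June 28, 2021 gives June 14, 2021. That is a Monday, so no adjustment is needed.

June 14, 2021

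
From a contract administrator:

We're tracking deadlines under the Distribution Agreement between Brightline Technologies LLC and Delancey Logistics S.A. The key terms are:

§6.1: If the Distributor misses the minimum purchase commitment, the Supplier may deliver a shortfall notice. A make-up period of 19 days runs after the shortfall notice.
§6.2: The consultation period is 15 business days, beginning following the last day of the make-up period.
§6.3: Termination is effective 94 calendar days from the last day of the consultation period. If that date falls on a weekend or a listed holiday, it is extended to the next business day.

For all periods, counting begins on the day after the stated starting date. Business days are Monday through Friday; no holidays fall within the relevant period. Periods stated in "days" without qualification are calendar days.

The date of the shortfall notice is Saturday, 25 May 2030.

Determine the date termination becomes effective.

7 October 2030

The last day of the make-up period: 19 calendar days after 25 May 2030 is 13 June 2030.
From Thursday, 13 June 2030, 15 business days (Jun 14, Jun 17, Jun 18, Jun 19, …, Jul 2, Jul 3, Jul 4, skipping weekends) brings us to Thursday, 4 July 2030, which is the last day of the consultation period.
Adding 94 calendar days to 4 July 2030 gives 6 October 2030, which is the date termination becomes effective. That falls on a Sunday, so it rolls to the next business day, Monday, 7 October 2030.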